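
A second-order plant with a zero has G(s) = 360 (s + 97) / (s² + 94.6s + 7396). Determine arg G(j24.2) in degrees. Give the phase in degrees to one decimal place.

∠(j24.2 + 97) = arctan(24.2/97) = 14.01°
∠[(j24.2)² + 94.6(j24.2) + 7396] = ∠[6810.4 + j2289.3] = 18.58°
∠G(j24.2) = 14.01° − 18.58° = -4.57°

-4.6°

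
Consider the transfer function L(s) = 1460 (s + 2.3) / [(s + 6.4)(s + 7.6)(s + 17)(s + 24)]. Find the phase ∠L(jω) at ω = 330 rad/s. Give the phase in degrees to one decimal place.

∠(j330 + 2.3) = arctan(330/2.3) = 89.60°
∠(j330 + 6.4) = arctan(330/6.4) = 88.89°
∠(j330 + 7.6) = arctan(330/7.6) = 88.68°
∠(j330 + 17) = arctan(330/17) = 87.05°
∠(j330 + 24) = arctan(330/24) = 85.84°
∠L(j330) = 89.60° − (88.89° + 88.68° + 87.05° + 85.84°) = -260.86°

-260.9°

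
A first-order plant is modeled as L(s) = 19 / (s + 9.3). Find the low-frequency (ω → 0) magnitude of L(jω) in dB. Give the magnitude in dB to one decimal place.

L(0) = 19 / 9.3 = 2.043
20 log₁₀(2.043) = 6.21 dB

6.2 dB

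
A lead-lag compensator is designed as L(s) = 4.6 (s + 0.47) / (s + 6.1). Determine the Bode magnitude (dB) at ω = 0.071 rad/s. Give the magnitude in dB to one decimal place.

-8.9 dB

|j0.071 + 0.47| = √(0.071² + 0.47²) = 0.4753
|j0.071 + 6.1| = √(0.071² + 6.1²) = 6.1
|L(j0.071)| = 4.6 × 0.4753 / 6.1 = 0.35842
20 log₁₀(0.35842) = -8.91 dB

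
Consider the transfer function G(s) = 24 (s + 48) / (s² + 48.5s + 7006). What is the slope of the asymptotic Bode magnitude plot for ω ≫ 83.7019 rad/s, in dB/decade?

-20 dB/decade

With 1 zero and 2 poles, the high-frequency asymptotic slope is 20 × (1 − 2) = -20 dB/decade.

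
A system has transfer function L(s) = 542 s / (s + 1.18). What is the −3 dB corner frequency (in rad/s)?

For a single-pole high-pass, the −3 dB point is at the pole: ω = 1.18 rad/s.

1.18 rad/s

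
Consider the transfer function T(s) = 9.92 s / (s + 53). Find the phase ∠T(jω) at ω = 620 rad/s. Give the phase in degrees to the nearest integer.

∠(j620) = 90.00°
∠(j620 + 53) = arctan(620/53) = 85.11°
∠T(j620) = 90.00° − 85.11° = 4.89°

5°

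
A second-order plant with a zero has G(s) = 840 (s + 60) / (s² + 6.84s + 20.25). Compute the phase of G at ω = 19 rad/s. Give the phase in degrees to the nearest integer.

-142°

∠(j19 + 60) = arctan(19/60) = 17.57°
∠[(j19)² + 6.84(j19) + 20.25] = ∠[-340.75 + j129.96] = 159.12°
∠G(j19) = 17.57° − 159.12° = -141.55°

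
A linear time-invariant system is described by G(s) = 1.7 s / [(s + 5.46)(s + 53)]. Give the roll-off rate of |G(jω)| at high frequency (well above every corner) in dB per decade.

-20 dB/decade

With 1 zero and 2 poles, the high-frequency asymptotic slope is 20 × (1 − 2) = -20 dB/decade.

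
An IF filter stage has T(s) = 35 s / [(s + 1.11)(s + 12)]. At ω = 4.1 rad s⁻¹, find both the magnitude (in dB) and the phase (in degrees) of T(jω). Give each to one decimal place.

|T| = 8.5 dB, ∠T = -3.7 deg

|j4.1| = 4.1
|j4.1 + 1.11| = √(4.1² + 1.11²) = 4.248
|j4.1 + 12| = √(4.1² + 12²) = 12.68
|T(j4.1)| = 35 × 4.1 / (4.248 × 12.68) = 2.6641
20 log₁₀(2.6641) = 8.51 dB
∠(j4.1) = 90.00°
∠(j4.1 + 1.11) = arctan(4.1/1.11) = 74.85°
∠(j4.1 + 12) = arctan(4.1/12) = 18.86°
∠T(j4.1) = 90.00° − (74.85° + 18.86°) = -3.71°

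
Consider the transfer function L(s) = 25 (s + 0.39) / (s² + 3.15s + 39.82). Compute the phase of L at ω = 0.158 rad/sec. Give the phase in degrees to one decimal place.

∠(j0.158 + 0.39) = arctan(0.158/0.39) = 22.05°
∠[(j0.158)² + 3.15(j0.158) + 39.82] = ∠[39.795 + j0.4977] = 0.72°
∠L(j0.158) = 22.05° − 0.72° = 21.34°

21.3°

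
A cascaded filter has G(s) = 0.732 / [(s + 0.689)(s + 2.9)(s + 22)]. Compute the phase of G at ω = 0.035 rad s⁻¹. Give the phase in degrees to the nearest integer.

∠(j0.035 + 0.689) = arctan(0.035/0.689) = 2.91°
∠(j0.035 + 2.9) = arctan(0.035/2.9) = 0.69°
∠(j0.035 + 22) = arctan(0.035/22) = 0.09°
∠G(j0.035) = − (2.91° + 0.69° + 0.09°) = -3.69°

-4°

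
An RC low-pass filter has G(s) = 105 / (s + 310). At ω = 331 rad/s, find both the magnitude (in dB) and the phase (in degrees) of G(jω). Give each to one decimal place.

|G| = -12.7 dB, ∠G = -46.9°

|j331 + 310| = √(331² + 310²) = 453.5
|G(j331)| = 105 / 453.5 = 0.23153
20 log₁₀(0.23153) = -12.71 dB
∠(j331 + 310) = arctan(331/310) = 46.88°
∠G(j331) = −46.88° = -46.88°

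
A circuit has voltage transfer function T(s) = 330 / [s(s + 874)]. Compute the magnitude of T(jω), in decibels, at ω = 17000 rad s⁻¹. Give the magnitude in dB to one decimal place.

-118.9 dB

|j17000 + 874| = √(17000² + 874²) = 1.702e+04
|j17000| = 1.7e+04
|T(j17000)| = 330 / (1.702e+04 × 1.7e+04) = 1.1404e-06
20 log₁₀(1.1404e-06) = -118.86 dB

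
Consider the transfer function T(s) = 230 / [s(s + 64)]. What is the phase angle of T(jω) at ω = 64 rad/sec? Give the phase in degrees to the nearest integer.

-135 deg

∠(j64 + 64) = arctan(64/64) = 45.00°
∠(j64) = 90.00°
∠T(j64) = − (45.00° + 90.00°) = -135.00°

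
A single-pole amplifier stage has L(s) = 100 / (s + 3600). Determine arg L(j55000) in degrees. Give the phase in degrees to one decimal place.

∠(j55000 + 3600) = arctan(55000/3600) = 86.26°
∠L(j55000) = −86.26° = -86.26°

-86.3°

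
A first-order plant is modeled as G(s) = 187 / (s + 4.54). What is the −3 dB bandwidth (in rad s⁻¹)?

4.54 rad s⁻¹

For a single-pole low-pass, the −3 dB point is at the pole: ω = 4.54 rad s⁻¹.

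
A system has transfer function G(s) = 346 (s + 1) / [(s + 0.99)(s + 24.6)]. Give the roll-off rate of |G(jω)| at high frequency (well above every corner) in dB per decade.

-20 dB/decade

With 1 zero and 2 poles, the high-frequency asymptotic slope is 20 × (1 − 2) = -20 dB/decade.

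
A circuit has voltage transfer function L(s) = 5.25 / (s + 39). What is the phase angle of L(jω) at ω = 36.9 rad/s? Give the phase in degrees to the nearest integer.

∠(j36.9 + 39) = arctan(36.9/39) = 43.42°
∠L(j36.9) = −43.42° = -43.42°

-43°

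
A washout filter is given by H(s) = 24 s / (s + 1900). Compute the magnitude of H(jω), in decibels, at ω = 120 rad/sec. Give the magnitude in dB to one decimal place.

3.6 dB

|j120| = 120
|j120 + 1900| = √(120² + 1900²) = 1904
|H(j120)| = 24 × 120 / 1904 = 1.5128
20 log₁₀(1.5128) = 3.60 dB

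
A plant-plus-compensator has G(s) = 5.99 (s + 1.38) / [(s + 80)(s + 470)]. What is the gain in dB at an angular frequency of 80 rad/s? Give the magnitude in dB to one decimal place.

|j80 + 1.38| = √(80² + 1.38²) = 80.01
|j80 + 80| = √(80² + 80²) = 113.1
|j80 + 470| = √(80² + 470²) = 476.8
|G(j80)| = 5.99 × 80.01 / (113.1 × 476.8) = 0.0088854
20 log₁₀(0.0088854) = -41.03 dB

-41.0 dB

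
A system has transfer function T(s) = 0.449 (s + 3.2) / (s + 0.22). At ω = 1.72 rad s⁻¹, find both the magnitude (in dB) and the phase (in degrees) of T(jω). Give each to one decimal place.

|T| = -0.5 dB, ∠T = -54.5 deg

|j1.72 + 3.2| = √(1.72² + 3.2²) = 3.633
|j1.72 + 0.22| = √(1.72² + 0.22²) = 1.734
|T(j1.72)| = 0.449 × 3.633 / 1.734 = 0.94071
20 log₁₀(0.94071) = -0.53 dB
∠(j1.72 + 3.2) = arctan(1.72/3.2) = 28.26°
∠(j1.72 + 0.22) = arctan(1.72/0.22) = 82.71°
∠T(j1.72) = 28.26° − 82.71° = -54.45°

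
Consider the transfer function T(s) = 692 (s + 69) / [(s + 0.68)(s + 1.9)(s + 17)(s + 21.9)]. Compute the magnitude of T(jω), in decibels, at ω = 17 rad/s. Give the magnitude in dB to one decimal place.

|j17 + 69| = √(17² + 69²) = 71.06
|j17 + 0.68| = √(17² + 0.68²) = 17.01
|j17 + 1.9| = √(17² + 1.9²) = 17.11
|j17 + 17| = √(17² + 17²) = 24.04
|j17 + 21.9| = √(17² + 21.9²) = 27.72
|T(j17)| = 692 × 71.06 / (17.01 × 17.11 × 24.04 × 27.72) = 0.25351
20 log₁₀(0.25351) = -11.92 dB

-11.9 dB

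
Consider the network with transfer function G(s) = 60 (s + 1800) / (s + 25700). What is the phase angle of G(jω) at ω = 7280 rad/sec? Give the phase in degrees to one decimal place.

60.3°

∠(j7280 + 1800) = arctan(7280/1800) = 76.11°
∠(j7280 + 25700) = arctan(7280/25700) = 15.82°
∠G(j7280) = 76.11° − 15.82° = 60.30°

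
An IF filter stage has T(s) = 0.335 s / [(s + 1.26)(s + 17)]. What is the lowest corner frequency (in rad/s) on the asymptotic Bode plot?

Break frequencies occur at each pole and zero magnitude: 1.26 rad/s, 17 rad/s.
The lowest is 1.26 rad/s.

1.26 rad/s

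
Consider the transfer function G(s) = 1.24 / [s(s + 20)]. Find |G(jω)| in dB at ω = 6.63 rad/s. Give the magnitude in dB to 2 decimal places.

-41.04 dB

|j6.63 + 20| = √(6.63² + 20²) = 21.07
|j6.63| = 6.63
|G(j6.63)| = 1.24 / (21.07 × 6.63) = 0.0088764
20 log₁₀(0.0088764) = -41.035 dB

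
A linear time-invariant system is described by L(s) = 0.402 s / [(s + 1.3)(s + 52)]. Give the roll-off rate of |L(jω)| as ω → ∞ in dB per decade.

-20 dB/decade

With 1 zero and 2 poles, the high-frequency asymptotic slope is 20 × (1 − 2) = -20 dB/decade.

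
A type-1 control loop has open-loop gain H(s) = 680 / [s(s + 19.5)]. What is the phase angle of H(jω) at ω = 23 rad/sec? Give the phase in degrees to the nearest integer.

-140°

∠(j23 + 19.5) = arctan(23/19.5) = 49.71°
∠(j23) = 90.00°
∠H(j23) = − (49.71° + 90.00°) = -139.71°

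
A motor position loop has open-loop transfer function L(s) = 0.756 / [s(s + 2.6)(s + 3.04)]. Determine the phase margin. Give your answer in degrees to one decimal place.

Gain crossover: |L(jω)| = 1 at ω ≈ 0.0955 rad/sec.
∠L(j0.0955) = −90° − arctan(0.0955/2.6) − arctan(0.0955/3.04) ≈ -93.90°
PM = 180° + (-93.90°) = 86.10°

86.1°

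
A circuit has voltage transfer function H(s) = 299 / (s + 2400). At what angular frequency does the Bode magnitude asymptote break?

2400 rad/sec

The single real pole at s = −2400 gives a corner at ω = 2400 rad/sec.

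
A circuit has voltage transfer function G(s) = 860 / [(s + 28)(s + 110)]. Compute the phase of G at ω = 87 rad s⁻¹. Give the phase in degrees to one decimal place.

∠(j87 + 28) = arctan(87/28) = 72.16°
∠(j87 + 110) = arctan(87/110) = 38.34°
∠G(j87) = − (72.16° + 38.34°) = -110.50°

-110.5°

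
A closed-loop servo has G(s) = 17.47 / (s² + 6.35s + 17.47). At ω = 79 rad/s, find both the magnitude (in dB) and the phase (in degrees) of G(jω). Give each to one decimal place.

|(j79)² + 6.35(j79) + 17.47| = |-6223.5 + j501.65| = 6244
|G(j79)| = 17.47 / 6244 = 0.002798
20 log₁₀(0.002798) = -51.06 dB
∠[(j79)² + 6.35(j79) + 17.47] = ∠[-6223.5 + j501.65] = 175.39°
∠G(j79) = −175.39° = -175.39°

|G| = -51.1 dB, ∠G = -175.4°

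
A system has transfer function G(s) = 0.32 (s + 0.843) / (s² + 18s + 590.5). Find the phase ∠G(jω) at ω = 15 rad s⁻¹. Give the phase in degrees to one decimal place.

50.3 deg

∠(j15 + 0.843) = arctan(15/0.843) = 86.78°
∠[(j15)² + 18(j15) + 590.5] = ∠[365.5 + j270] = 36.45°
∠G(j15) = 86.78° − 36.45° = 50.33°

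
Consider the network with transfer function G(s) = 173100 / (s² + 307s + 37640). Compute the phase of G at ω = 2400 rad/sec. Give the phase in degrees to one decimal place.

∠[(j2400)² + 307(j2400) + 37640] = ∠[-5.7224e+06 + j7.368e+05] = 172.66°
∠G(j2400) = −172.66° = -172.66°

-172.7°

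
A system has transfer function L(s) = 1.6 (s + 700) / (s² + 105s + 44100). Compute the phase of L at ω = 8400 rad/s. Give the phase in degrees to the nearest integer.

-94°

∠(j8400 + 700) = arctan(8400/700) = 85.24°
∠[(j8400)² + 105(j8400) + 44100] = ∠[-7.0516e+07 + j8.82e+05] = 179.28°
∠L(j8400) = 85.24° − 179.28° = -94.05°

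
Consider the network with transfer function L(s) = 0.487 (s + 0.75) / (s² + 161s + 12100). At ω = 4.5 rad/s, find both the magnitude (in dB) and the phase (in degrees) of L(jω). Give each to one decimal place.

|L| = -74.7 dB, ∠L = 77.1°

|j4.5 + 0.75| = √(4.5² + 0.75²) = 4.562
|(j4.5)² + 161(j4.5) + 12100| = |12080 + j724.5| = 1.21e+04
|L(j4.5)| = 0.487 × 4.562 / 1.21e+04 = 0.00018359
20 log₁₀(0.00018359) = -74.72 dB
∠(j4.5 + 0.75) = arctan(4.5/0.75) = 80.54°
∠[(j4.5)² + 161(j4.5) + 12100] = ∠[12080 + j724.5] = 3.43°
∠L(j4.5) = 80.54° − 3.43° = 77.11°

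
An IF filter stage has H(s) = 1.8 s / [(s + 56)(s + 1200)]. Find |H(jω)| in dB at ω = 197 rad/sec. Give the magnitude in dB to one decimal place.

-56.9 dB

|j197| = 197
|j197 + 56| = √(197² + 56²) = 204.8
|j197 + 1200| = √(197² + 1200²) = 1216
|H(j197)| = 1.8 × 197 / (204.8 × 1216) = 0.0014238
20 log₁₀(0.0014238) = -56.93 dB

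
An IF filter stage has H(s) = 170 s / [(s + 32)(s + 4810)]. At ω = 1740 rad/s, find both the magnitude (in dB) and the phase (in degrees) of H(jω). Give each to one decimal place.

|H| = -29.6 dB, ∠H = -18.8°

|j1740| = 1740
|j1740 + 32| = √(1740² + 32²) = 1740
|j1740 + 4810| = √(1740² + 4810²) = 5115
|H(j1740)| = 170 × 1740 / (1740 × 5115) = 0.03323
20 log₁₀(0.03323) = -29.57 dB
∠(j1740) = 90.00°
∠(j1740 + 32) = arctan(1740/32) = 88.95°
∠(j1740 + 4810) = arctan(1740/4810) = 19.89°
∠H(j1740) = 90.00° − (88.95° + 19.89°) = -18.83°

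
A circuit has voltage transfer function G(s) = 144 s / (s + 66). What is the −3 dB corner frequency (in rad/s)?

66 rad/s

For a single-pole high-pass, the −3 dB point is at the pole: ω = 66 rad/s.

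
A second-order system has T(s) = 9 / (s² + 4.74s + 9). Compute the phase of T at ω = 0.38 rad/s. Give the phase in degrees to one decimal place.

∠[(j0.38)² + 4.74(j0.38) + 9] = ∠[8.8556 + j1.8012] = 11.50°
∠T(j0.38) = −11.50° = -11.50°

-11.5°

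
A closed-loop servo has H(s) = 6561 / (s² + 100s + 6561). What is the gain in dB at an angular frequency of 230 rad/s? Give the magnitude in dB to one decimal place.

-17.9 dB

|(j230)² + 100(j230) + 6561| = |-46339 + j23000| = 5.173e+04
|H(j230)| = 6561 / 5.173e+04 = 0.12682
20 log₁₀(0.12682) = -17.94 dB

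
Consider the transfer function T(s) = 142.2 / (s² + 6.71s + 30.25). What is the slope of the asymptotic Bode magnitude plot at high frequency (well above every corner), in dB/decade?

-40 dB/decade

With 0 zeros and 2 poles, the high-frequency asymptotic slope is 20 × (0 − 2) = -40 dB/decade.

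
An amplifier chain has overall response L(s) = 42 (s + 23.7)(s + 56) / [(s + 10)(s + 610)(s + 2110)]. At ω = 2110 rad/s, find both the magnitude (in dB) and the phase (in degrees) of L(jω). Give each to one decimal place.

|j2110 + 23.7| = √(2110² + 23.7²) = 2110
|j2110 + 56| = √(2110² + 56²) = 2111
|j2110 + 10| = √(2110² + 10²) = 2110
|j2110 + 610| = √(2110² + 610²) = 2196
|j2110 + 2110| = √(2110² + 2110²) = 2984
|L(j2110)| = 42 × 2110 × 2111 / (2110 × 2196 × 2984) = 0.013527
20 log₁₀(0.013527) = -37.38 dB
∠(j2110 + 23.7) = arctan(2110/23.7) = 89.36°
∠(j2110 + 56) = arctan(2110/56) = 88.48°
∠(j2110 + 10) = arctan(2110/10) = 89.73°
∠(j2110 + 610) = arctan(2110/610) = 73.88°
∠(j2110 + 2110) = arctan(2110/2110) = 45.00°
∠L(j2110) = 89.36° + 88.48° − (89.73° + 73.88° + 45.00°) = -30.77°

|L| = -37.4 dB, ∠L = -30.8°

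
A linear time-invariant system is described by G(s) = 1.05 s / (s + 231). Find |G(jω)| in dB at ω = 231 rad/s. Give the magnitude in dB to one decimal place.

|j231| = 231
|j231 + 231| = √(231² + 231²) = 326.7
|G(j231)| = 1.05 × 231 / 326.7 = 0.74246
20 log₁₀(0.74246) = -2.59 dB

-2.6 dB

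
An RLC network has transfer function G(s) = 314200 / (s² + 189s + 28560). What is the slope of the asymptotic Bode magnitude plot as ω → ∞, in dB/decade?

-40 dB/decade

With 0 zeros and 2 poles, the high-frequency asymptotic slope is 20 × (0 − 2) = -40 dB/decade.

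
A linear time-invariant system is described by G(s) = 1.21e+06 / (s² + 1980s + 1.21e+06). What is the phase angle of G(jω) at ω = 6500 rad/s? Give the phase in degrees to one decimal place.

-162.6°

∠[(j6500)² + 1980(j6500) + 1.21e+06] = ∠[-4.104e+07 + j1.287e+07] = 162.59°
∠G(j6500) = −162.59° = -162.59°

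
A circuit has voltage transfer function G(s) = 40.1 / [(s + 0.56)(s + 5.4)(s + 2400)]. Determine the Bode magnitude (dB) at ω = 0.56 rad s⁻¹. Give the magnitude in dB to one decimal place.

|j0.56 + 0.56| = √(0.56² + 0.56²) = 0.792
|j0.56 + 5.4| = √(0.56² + 5.4²) = 5.429
|j0.56 + 2400| = √(0.56² + 2400²) = 2400
|G(j0.56)| = 40.1 / (0.792 × 5.429 × 2400) = 0.0038861
20 log₁₀(0.0038861) = -48.21 dB

-48.2 dB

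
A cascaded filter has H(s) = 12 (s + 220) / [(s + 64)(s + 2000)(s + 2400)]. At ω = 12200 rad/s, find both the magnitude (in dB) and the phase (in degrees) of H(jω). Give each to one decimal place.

|H| = -142.1 dB, ∠H = -160.3°

|j12200 + 220| = √(12200² + 220²) = 1.22e+04
|j12200 + 64| = √(12200² + 64²) = 1.22e+04
|j12200 + 2000| = √(12200² + 2000²) = 1.236e+04
|j12200 + 2400| = √(12200² + 2400²) = 1.243e+04
|H(j12200)| = 12 × 1.22e+04 / (1.22e+04 × 1.236e+04 × 1.243e+04) = 7.8077e-08
20 log₁₀(7.8077e-08) = -142.15 dB
∠(j12200 + 220) = arctan(12200/220) = 88.97°
∠(j12200 + 64) = arctan(12200/64) = 89.70°
∠(j12200 + 2000) = arctan(12200/2000) = 80.69°
∠(j12200 + 2400) = arctan(12200/2400) = 78.87°
∠H(j12200) = 88.97° − (89.70° + 80.69° + 78.87°) = -160.29°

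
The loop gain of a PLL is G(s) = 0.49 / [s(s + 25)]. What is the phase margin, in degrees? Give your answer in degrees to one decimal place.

Gain crossover: |G(jω)| = 1 at ω ≈ 0.0196 rad/s.
∠G(j0.0196) = −90° − arctan(0.0196/25) ≈ -90.04°
PM = 180° + (-90.04°) = 89.96°

90.0 deg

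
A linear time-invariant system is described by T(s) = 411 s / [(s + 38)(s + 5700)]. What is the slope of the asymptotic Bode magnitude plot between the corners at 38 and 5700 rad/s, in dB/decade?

In this band the factors already past their corner are: 1 differentiator zero, pole at 38; net slope = 0 dB/decade.

0 dB/decade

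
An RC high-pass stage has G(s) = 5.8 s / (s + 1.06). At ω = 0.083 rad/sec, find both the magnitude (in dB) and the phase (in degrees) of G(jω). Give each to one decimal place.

|j0.083| = 0.083
|j0.083 + 1.06| = √(0.083² + 1.06²) = 1.063
|G(j0.083)| = 5.8 × 0.083 / 1.063 = 0.45277
20 log₁₀(0.45277) = -6.88 dB
∠(j0.083) = 90.00°
∠(j0.083 + 1.06) = arctan(0.083/1.06) = 4.48°
∠G(j0.083) = 90.00° − 4.48° = 85.52°

|G| = -6.9 dB, ∠G = 85.5°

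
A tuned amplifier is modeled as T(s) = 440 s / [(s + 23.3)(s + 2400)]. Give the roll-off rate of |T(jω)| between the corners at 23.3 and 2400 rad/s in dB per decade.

0 dB/decade

In this band the factors already past their corner are: 1 differentiator zero, pole at 23.3; net slope = 0 dB/decade.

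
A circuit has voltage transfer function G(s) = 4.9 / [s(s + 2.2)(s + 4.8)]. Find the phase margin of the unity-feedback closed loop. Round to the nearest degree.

Gain crossover: |G(jω)| = 1 at ω ≈ 0.452 rad/s.
∠G(j0.452) = −90° − arctan(0.452/2.2) − arctan(0.452/4.8) ≈ -107.01°
PM = 180° + (-107.01°) = 72.99°

73 deg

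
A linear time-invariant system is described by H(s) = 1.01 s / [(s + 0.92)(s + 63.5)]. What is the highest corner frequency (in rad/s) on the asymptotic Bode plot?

Break frequencies occur at each pole and zero magnitude: 0.92 rad/s, 63.5 rad/s.
The highest is 63.5 rad/s.

63.5 rad/s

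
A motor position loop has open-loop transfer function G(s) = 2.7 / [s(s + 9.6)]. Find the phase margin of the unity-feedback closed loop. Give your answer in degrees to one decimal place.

88.3 deg

Gain crossover: |G(jω)| = 1 at ω ≈ 0.281 rad/sec.
∠G(j0.281) = −90° − arctan(0.281/9.6) ≈ -91.68°
PM = 180° + (-91.68°) = 88.32°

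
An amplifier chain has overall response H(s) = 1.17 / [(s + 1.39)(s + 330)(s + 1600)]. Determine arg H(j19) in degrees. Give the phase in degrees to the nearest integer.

∠(j19 + 1.39) = arctan(19/1.39) = 85.82°
∠(j19 + 330) = arctan(19/330) = 3.30°
∠(j19 + 1600) = arctan(19/1600) = 0.68°
∠H(j19) = − (85.82° + 3.30° + 0.68°) = -89.79°

-90°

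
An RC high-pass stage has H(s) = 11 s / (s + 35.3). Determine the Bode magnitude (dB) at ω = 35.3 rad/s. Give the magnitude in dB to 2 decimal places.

|j35.3| = 35.3
|j35.3 + 35.3| = √(35.3² + 35.3²) = 49.92
|H(j35.3)| = 11 × 35.3 / 49.92 = 7.7782
20 log₁₀(7.7782) = 17.818 dB

17.82 dB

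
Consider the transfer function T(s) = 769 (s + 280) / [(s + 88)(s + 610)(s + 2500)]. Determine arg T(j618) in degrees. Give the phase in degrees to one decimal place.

-75.5°

∠(j618 + 280) = arctan(618/280) = 65.63°
∠(j618 + 88) = arctan(618/88) = 81.90°
∠(j618 + 610) = arctan(618/610) = 45.37°
∠(j618 + 2500) = arctan(618/2500) = 13.89°
∠T(j618) = 65.63° − (81.90° + 45.37° + 13.89°) = -75.53°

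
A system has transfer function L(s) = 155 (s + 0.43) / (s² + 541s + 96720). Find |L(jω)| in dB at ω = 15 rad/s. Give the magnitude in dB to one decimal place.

-32.4 dB

|j15 + 0.43| = √(15² + 0.43²) = 15.01
|(j15)² + 541(j15) + 96720| = |96495 + j8115| = 9.684e+04
|L(j15)| = 155 × 15.01 / 9.684e+04 = 0.02402
20 log₁₀(0.02402) = -32.39 dB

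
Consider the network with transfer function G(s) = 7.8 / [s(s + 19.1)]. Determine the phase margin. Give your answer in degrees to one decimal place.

Gain crossover: |G(jω)| = 1 at ω ≈ 0.408 rad/sec.
∠G(j0.408) = −90° − arctan(0.408/19.1) ≈ -91.22°
PM = 180° + (-91.22°) = 88.78°

88.8°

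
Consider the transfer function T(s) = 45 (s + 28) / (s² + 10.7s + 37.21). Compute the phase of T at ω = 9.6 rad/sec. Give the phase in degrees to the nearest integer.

-99 deg

∠(j9.6 + 28) = arctan(9.6/28) = 18.92°
∠[(j9.6)² + 10.7(j9.6) + 37.21] = ∠[-54.95 + j102.72] = 118.14°
∠T(j9.6) = 18.92° − 118.14° = -99.22°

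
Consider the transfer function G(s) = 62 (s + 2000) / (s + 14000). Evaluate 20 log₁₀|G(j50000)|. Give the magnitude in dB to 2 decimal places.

35.53 dB

|j50000 + 2000| = √(50000² + 2000²) = 5.004e+04
|j50000 + 14000| = √(50000² + 14000²) = 5.192e+04
|G(j50000)| = 62 × 5.004e+04 / 5.192e+04 = 59.752
20 log₁₀(59.752) = 35.527 dB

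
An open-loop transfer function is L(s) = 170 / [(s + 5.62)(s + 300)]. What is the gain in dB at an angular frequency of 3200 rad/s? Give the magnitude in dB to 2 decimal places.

|j3200 + 5.62| = √(3200² + 5.62²) = 3200
|j3200 + 300| = √(3200² + 300²) = 3214
|L(j3200)| = 170 / (3200 × 3214) = 1.6529e-05
20 log₁₀(1.6529e-05) = -95.635 dB

-95.64 dB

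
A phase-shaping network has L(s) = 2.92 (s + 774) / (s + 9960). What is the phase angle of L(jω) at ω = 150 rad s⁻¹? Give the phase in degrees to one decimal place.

∠(j150 + 774) = arctan(150/774) = 10.97°
∠(j150 + 9960) = arctan(150/9960) = 0.86°
∠L(j150) = 10.97° − 0.86° = 10.11°

10.1°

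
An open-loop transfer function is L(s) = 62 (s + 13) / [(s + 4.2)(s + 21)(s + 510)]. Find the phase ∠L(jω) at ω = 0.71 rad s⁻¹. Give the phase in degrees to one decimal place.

-8.5°

∠(j0.71 + 13) = arctan(0.71/13) = 3.13°
∠(j0.71 + 4.2) = arctan(0.71/4.2) = 9.60°
∠(j0.71 + 21) = arctan(0.71/21) = 1.94°
∠(j0.71 + 510) = arctan(0.71/510) = 0.08°
∠L(j0.71) = 3.13° − (9.60° + 1.94° + 0.08°) = -8.49°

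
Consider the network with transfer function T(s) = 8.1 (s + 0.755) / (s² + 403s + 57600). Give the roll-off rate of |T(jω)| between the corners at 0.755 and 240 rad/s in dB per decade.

20 dB/decade

In this band the factors already past their corner are: zero at 0.755; net slope = 20 dB/decade.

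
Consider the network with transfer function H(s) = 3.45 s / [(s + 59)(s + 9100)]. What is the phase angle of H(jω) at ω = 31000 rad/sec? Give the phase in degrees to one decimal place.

-73.5°

∠(j31000) = 90.00°
∠(j31000 + 59) = arctan(31000/59) = 89.89°
∠(j31000 + 9100) = arctan(31000/9100) = 73.64°
∠H(j31000) = 90.00° − (89.89° + 73.64°) = -73.53°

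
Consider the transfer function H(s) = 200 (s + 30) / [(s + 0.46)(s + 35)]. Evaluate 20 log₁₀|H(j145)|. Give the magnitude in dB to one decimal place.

|j145 + 30| = √(145² + 30²) = 148.1
|j145 + 0.46| = √(145² + 0.46²) = 145
|j145 + 35| = √(145² + 35²) = 149.2
|H(j145)| = 200 × 148.1 / (145 × 149.2) = 1.3692
20 log₁₀(1.3692) = 2.73 dB

2.7 dB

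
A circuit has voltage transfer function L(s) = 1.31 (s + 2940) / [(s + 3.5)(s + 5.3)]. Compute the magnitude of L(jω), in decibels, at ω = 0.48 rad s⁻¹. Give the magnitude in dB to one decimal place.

46.2 dB

|j0.48 + 2940| = √(0.48² + 2940²) = 2940
|j0.48 + 3.5| = √(0.48² + 3.5²) = 3.533
|j0.48 + 5.3| = √(0.48² + 5.3²) = 5.322
|L(j0.48)| = 1.31 × 2940 / (3.533 × 5.322) = 204.86
20 log₁₀(204.86) = 46.23 dB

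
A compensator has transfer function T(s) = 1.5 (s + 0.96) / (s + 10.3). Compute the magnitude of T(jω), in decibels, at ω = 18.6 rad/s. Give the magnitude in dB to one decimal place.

|j18.6 + 0.96| = √(18.6² + 0.96²) = 18.62
|j18.6 + 10.3| = √(18.6² + 10.3²) = 21.26
|T(j18.6)| = 1.5 × 18.62 / 21.26 = 1.314
20 log₁₀(1.314) = 2.37 dB

2.4 dB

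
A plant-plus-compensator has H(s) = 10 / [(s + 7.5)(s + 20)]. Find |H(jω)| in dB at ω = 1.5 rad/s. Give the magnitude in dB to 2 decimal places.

-23.72 dB

|j1.5 + 7.5| = √(1.5² + 7.5²) = 7.649
|j1.5 + 20| = √(1.5² + 20²) = 20.06
|H(j1.5)| = 10 / (7.649 × 20.06) = 0.065189
20 log₁₀(0.065189) = -23.717 dB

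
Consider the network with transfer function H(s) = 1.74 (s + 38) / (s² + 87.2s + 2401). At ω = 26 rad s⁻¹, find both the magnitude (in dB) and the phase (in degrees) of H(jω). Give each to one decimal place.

|H| = -31.0 dB, ∠H = -18.4°

|j26 + 38| = √(26² + 38²) = 46.04
|(j26)² + 87.2(j26) + 2401| = |1725 + j2267.2| = 2849
|H(j26)| = 1.74 × 46.04 / 2849 = 0.028122
20 log₁₀(0.028122) = -31.02 dB
∠(j26 + 38) = arctan(26/38) = 34.38°
∠[(j26)² + 87.2(j26) + 2401] = ∠[1725 + j2267.2] = 52.73°
∠H(j26) = 34.38° − 52.73° = -18.35°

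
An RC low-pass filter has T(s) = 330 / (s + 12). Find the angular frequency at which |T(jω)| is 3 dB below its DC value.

12 rad/s

For a single-pole low-pass, the −3 dB point is at the pole: ω = 12 rad/s.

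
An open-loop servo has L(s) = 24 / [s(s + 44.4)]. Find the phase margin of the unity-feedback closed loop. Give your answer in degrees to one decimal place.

89.3°

Gain crossover: |L(jω)| = 1 at ω ≈ 0.541 rad/sec.
∠L(j0.541) = −90° − arctan(0.541/44.4) ≈ -90.70°
PM = 180° + (-90.70°) = 89.30°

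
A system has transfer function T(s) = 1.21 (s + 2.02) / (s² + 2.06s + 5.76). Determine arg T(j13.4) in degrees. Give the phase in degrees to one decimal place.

-89.5°

∠(j13.4 + 2.02) = arctan(13.4/2.02) = 81.43°
∠[(j13.4)² + 2.06(j13.4) + 5.76] = ∠[-173.8 + j27.604] = 170.98°
∠T(j13.4) = 81.43° − 170.98° = -89.55°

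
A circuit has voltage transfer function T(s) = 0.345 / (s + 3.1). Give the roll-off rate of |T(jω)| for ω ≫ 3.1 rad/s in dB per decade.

With 0 zeros and 1 pole, the high-frequency asymptotic slope is 20 × (0 − 1) = -20 dB/decade.

-20 dB/decade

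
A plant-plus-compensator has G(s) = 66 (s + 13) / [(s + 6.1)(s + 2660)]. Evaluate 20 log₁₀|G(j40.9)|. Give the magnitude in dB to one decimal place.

|j40.9 + 13| = √(40.9² + 13²) = 42.92
|j40.9 + 6.1| = √(40.9² + 6.1²) = 41.35
|j40.9 + 2660| = √(40.9² + 2660²) = 2660
|G(j40.9)| = 66 × 42.92 / (41.35 × 2660) = 0.025747
20 log₁₀(0.025747) = -31.79 dB

-31.8 dB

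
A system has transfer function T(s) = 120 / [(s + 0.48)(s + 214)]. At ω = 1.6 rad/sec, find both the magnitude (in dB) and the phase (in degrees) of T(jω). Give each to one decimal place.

|T| = -9.5 dB, ∠T = -73.7°

|j1.6 + 0.48| = √(1.6² + 0.48²) = 1.67
|j1.6 + 214| = √(1.6² + 214²) = 214
|T(j1.6)| = 120 / (1.67 × 214) = 0.33568
20 log₁₀(0.33568) = -9.48 dB
∠(j1.6 + 0.48) = arctan(1.6/0.48) = 73.30°
∠(j1.6 + 214) = arctan(1.6/214) = 0.43°
∠T(j1.6) = − (73.30° + 0.43°) = -73.73°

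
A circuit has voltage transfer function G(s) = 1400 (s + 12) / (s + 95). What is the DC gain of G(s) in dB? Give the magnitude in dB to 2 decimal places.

G(0) = 1400 × 12 / 95 = 176.84
20 log₁₀(176.84) = 44.952 dB

44.95 dB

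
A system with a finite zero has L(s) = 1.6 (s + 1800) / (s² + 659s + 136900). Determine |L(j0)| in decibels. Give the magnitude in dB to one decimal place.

-33.5 dB

L(0) = 1.6 × 1800 / 136900 = 0.021037
20 log₁₀(0.021037) = -33.54 dB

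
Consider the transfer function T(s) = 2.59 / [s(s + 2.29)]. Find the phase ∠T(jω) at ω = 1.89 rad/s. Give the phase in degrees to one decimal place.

-129.5°

∠(j1.89 + 2.29) = arctan(1.89/2.29) = 39.53°
∠(j1.89) = 90.00°
∠T(j1.89) = − (39.53° + 90.00°) = -129.53°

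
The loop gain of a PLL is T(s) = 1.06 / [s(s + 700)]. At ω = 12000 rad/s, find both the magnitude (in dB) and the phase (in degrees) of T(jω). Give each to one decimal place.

|j12000 + 700| = √(12000² + 700²) = 1.202e+04
|j12000| = 1.2e+04
|T(j12000)| = 1.06 / (1.202e+04 × 1.2e+04) = 7.3486e-09
20 log₁₀(7.3486e-09) = -162.68 dB
∠(j12000 + 700) = arctan(12000/700) = 86.66°
∠(j12000) = 90.00°
∠T(j12000) = − (86.66° + 90.00°) = -176.66°

|T| = -162.7 dB, ∠T = -176.7°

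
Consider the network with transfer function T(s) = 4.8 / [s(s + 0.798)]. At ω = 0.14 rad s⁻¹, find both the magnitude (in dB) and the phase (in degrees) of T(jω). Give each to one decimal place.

|j0.14 + 0.798| = √(0.14² + 0.798²) = 0.8102
|j0.14| = 0.14
|T(j0.14)| = 4.8 / (0.8102 × 0.14) = 42.318
20 log₁₀(42.318) = 32.53 dB
∠(j0.14 + 0.798) = arctan(0.14/0.798) = 9.95°
∠(j0.14) = 90.00°
∠T(j0.14) = − (9.95° + 90.00°) = -99.95°

|T| = 32.5 dB, ∠T = -100.0°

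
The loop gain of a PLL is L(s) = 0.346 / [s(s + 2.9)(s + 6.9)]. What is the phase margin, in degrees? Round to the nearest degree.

Gain crossover: |L(jω)| = 1 at ω ≈ 0.0173 rad/s.
∠L(j0.0173) = −90° − arctan(0.0173/2.9) − arctan(0.0173/6.9) ≈ -90.49°
PM = 180° + (-90.49°) = 89.51°

90 deg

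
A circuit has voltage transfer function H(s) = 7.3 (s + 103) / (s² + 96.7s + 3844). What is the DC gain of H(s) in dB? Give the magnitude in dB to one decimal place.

H(0) = 7.3 × 103 / 3844 = 0.1956
20 log₁₀(0.1956) = -14.17 dB

-14.2 dB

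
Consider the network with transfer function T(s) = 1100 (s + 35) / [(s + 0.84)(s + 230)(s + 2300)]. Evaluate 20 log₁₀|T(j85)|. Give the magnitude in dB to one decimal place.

|j85 + 35| = √(85² + 35²) = 91.92
|j85 + 0.84| = √(85² + 0.84²) = 85
|j85 + 230| = √(85² + 230²) = 245.2
|j85 + 2300| = √(85² + 2300²) = 2302
|T(j85)| = 1100 × 91.92 / (85 × 245.2 × 2302) = 0.0021078
20 log₁₀(0.0021078) = -53.52 dB

-53.5 dB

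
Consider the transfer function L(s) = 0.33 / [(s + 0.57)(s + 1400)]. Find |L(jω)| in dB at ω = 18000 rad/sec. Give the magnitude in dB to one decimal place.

-179.9 dB

|j18000 + 0.57| = √(18000² + 0.57²) = 1.8e+04
|j18000 + 1400| = √(18000² + 1400²) = 1.805e+04
|L(j18000)| = 0.33 / (1.8e+04 × 1.805e+04) = 1.0155e-09
20 log₁₀(1.0155e-09) = -179.87 dB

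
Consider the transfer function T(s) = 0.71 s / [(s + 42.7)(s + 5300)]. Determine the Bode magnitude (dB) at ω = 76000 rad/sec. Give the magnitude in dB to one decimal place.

|j76000| = 7.6e+04
|j76000 + 42.7| = √(76000² + 42.7²) = 7.6e+04
|j76000 + 5300| = √(76000² + 5300²) = 7.618e+04
|T(j76000)| = 0.71 × 7.6e+04 / (7.6e+04 × 7.618e+04) = 9.3195e-06
20 log₁₀(9.3195e-06) = -100.61 dB

-100.6 dB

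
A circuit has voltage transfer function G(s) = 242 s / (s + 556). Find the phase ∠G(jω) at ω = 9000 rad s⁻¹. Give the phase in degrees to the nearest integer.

∠(j9000) = 90.00°
∠(j9000 + 556) = arctan(9000/556) = 86.46°
∠G(j9000) = 90.00° − 86.46° = 3.54°

4°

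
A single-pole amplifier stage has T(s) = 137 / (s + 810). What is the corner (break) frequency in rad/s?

810 rad/s

The single real pole at s = −810 gives a corner at ω = 810 rad/s.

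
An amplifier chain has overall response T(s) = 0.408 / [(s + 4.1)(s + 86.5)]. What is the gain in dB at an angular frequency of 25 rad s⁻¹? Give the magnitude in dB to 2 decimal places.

|j25 + 4.1| = √(25² + 4.1²) = 25.33
|j25 + 86.5| = √(25² + 86.5²) = 90.04
|T(j25)| = 0.408 / (25.33 × 90.04) = 0.00017886
20 log₁₀(0.00017886) = -74.950 dB

-74.95 dB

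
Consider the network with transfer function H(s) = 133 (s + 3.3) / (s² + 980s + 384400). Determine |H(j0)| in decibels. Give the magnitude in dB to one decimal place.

-58.8 dB

H(0) = 133 × 3.3 / 384400 = 0.0011418
20 log₁₀(0.0011418) = -58.85 dB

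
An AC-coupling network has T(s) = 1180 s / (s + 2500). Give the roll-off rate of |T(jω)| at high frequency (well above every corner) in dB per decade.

With 1 zero and 1 pole, the high-frequency asymptotic slope is 20 × (1 − 1) = 0 dB/decade.

0 dB/decade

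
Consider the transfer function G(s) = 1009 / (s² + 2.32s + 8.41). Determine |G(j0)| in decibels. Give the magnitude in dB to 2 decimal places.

G(0) = 1009 / 8.41 = 119.98
20 log₁₀(119.98) = 41.582 dB

41.58 dB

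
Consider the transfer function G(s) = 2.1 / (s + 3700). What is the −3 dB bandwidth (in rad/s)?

3700 rad/s

For a single-pole low-pass, the −3 dB point is at the pole: ω = 3700 rad/s.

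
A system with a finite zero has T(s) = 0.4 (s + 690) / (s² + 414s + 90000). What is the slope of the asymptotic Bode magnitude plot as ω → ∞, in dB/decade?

With 1 zero and 2 poles, the high-frequency asymptotic slope is 20 × (1 − 2) = -20 dB/decade.

-20 dB/decade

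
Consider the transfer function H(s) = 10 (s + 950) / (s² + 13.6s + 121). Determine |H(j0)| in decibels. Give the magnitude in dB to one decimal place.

37.9 dB

H(0) = 10 × 950 / 121 = 78.512
20 log₁₀(78.512) = 37.90 dB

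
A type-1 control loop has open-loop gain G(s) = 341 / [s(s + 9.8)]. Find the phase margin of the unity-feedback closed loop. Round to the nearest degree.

Gain crossover: |G(jω)| = 1 at ω ≈ 17.2 rad/s.
∠G(j17.2) = −90° − arctan(17.2/9.8) ≈ -150.35°
PM = 180° + (-150.35°) = 29.65°

30°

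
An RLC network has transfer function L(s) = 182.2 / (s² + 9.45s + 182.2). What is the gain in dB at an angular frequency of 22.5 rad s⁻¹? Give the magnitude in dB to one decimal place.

-6.6 dB

|(j22.5)² + 9.45(j22.5) + 182.2| = |-324.05 + j212.62| = 387.6
|L(j22.5)| = 182.2 / 387.6 = 0.4701
20 log₁₀(0.4701) = -6.56 dB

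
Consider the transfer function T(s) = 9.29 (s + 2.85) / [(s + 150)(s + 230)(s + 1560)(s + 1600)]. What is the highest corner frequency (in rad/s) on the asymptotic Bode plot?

Break frequencies occur at each pole and zero magnitude: 2.85 rad/s, 150 rad/s, 230 rad/s, 1560 rad/s, 1600 rad/s.
The highest is 1600 rad/s.

1600 rad/s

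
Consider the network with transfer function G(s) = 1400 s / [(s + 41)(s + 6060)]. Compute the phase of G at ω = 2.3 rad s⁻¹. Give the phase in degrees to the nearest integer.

87°

∠(j2.3) = 90.00°
∠(j2.3 + 41) = arctan(2.3/41) = 3.21°
∠(j2.3 + 6060) = arctan(2.3/6060) = 0.02°
∠G(j2.3) = 90.00° − (3.21° + 0.02°) = 86.77°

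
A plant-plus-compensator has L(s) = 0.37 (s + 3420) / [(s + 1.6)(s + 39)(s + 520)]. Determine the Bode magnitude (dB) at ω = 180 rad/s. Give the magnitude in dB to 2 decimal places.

-83.17 dB

|j180 + 3420| = √(180² + 3420²) = 3425
|j180 + 1.6| = √(180² + 1.6²) = 180
|j180 + 39| = √(180² + 39²) = 184.2
|j180 + 520| = √(180² + 520²) = 550.3
|L(j180)| = 0.37 × 3425 / (180 × 184.2 × 550.3) = 6.9459e-05
20 log₁₀(6.9459e-05) = -83.165 dB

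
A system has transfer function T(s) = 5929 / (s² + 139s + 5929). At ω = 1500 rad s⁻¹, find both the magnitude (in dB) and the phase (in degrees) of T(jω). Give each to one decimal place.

|(j1500)² + 139(j1500) + 5929| = |-2.2441e+06 + j2.085e+05| = 2.254e+06
|T(j1500)| = 5929 / 2.254e+06 = 0.0026307
20 log₁₀(0.0026307) = -51.60 dB
∠[(j1500)² + 139(j1500) + 5929] = ∠[-2.2441e+06 + j2.085e+05] = 174.69°
∠T(j1500) = −174.69° = -174.69°

|T| = -51.6 dB, ∠T = -174.7°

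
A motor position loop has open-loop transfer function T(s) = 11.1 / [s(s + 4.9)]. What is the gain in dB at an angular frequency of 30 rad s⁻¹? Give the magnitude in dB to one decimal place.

|j30 + 4.9| = √(30² + 4.9²) = 30.4
|j30| = 30
|T(j30)| = 11.1 / (30.4 × 30) = 0.012172
20 log₁₀(0.012172) = -38.29 dB

-38.3 dB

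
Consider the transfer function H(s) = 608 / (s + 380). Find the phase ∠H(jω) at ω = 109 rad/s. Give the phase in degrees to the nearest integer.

∠(j109 + 380) = arctan(109/380) = 16.01°
∠H(j109) = −16.01° = -16.01°

-16°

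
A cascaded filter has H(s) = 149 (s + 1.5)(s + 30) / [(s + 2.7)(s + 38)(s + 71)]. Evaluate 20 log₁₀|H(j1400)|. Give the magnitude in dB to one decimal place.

-19.5 dB

|j1400 + 1.5| = √(1400² + 1.5²) = 1400
|j1400 + 30| = √(1400² + 30²) = 1400
|j1400 + 2.7| = √(1400² + 2.7²) = 1400
|j1400 + 38| = √(1400² + 38²) = 1401
|j1400 + 71| = √(1400² + 71²) = 1402
|H(j1400)| = 149 × 1400 × 1400 / (1400 × 1401 × 1402) = 0.10628
20 log₁₀(0.10628) = -19.47 dB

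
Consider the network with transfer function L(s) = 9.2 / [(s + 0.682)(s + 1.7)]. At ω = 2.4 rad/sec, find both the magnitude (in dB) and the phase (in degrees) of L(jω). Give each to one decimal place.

|j2.4 + 0.682| = √(2.4² + 0.682²) = 2.495
|j2.4 + 1.7| = √(2.4² + 1.7²) = 2.941
|L(j2.4)| = 9.2 / (2.495 × 2.941) = 1.2537
20 log₁₀(1.2537) = 1.96 dB
∠(j2.4 + 0.682) = arctan(2.4/0.682) = 74.14°
∠(j2.4 + 1.7) = arctan(2.4/1.7) = 54.69°
∠L(j2.4) = − (74.14° + 54.69°) = -128.83°

|L| = 2.0 dB, ∠L = -128.8 deg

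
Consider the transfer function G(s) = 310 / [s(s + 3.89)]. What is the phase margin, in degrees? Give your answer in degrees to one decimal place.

12.6°

Gain crossover: |G(jω)| = 1 at ω ≈ 17.4 rad/sec.
∠G(j17.4) = −90° − arctan(17.4/3.89) ≈ -167.39°
PM = 180° + (-167.39°) = 12.61°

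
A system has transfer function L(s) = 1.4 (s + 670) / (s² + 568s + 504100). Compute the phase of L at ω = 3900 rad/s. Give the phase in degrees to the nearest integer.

-91°

∠(j3900 + 670) = arctan(3900/670) = 80.25°
∠[(j3900)² + 568(j3900) + 504100] = ∠[-1.4706e+07 + j2.2152e+06] = 171.43°
∠L(j3900) = 80.25° − 171.43° = -91.18°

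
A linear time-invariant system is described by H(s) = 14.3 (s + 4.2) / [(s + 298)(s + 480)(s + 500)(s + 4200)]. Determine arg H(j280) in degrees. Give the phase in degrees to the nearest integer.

-17°

∠(j280 + 4.2) = arctan(280/4.2) = 89.14°
∠(j280 + 298) = arctan(280/298) = 43.22°
∠(j280 + 480) = arctan(280/480) = 30.26°
∠(j280 + 500) = arctan(280/500) = 29.25°
∠(j280 + 4200) = arctan(280/4200) = 3.81°
∠H(j280) = 89.14° − (43.22° + 30.26° + 29.25° + 3.81°) = -17.39°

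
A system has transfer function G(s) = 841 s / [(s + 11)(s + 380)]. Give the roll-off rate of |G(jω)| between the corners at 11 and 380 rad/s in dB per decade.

In this band the factors already past their corner are: 1 differentiator zero, pole at 11; net slope = 0 dB/decade.

0 dB/decade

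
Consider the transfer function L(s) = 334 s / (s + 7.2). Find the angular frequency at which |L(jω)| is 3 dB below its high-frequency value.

For a single-pole high-pass, the −3 dB point is at the pole: ω = 7.2 rad/s.

7.2 rad/s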